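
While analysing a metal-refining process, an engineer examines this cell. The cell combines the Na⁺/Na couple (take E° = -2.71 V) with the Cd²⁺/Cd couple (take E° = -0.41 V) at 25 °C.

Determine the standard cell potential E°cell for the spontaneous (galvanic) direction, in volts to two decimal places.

The Cd²⁺/Cd couple has the higher reduction potential, so it is the cathode; Na⁺/Na is oxidised at the anode.
E°cell = E°(cathode) − E°(anode) = (-0.41) − (-2.71) = +2.30 V.
Since E°cell > 0, the reaction is spontaneous under standard conditions.

+2.30 V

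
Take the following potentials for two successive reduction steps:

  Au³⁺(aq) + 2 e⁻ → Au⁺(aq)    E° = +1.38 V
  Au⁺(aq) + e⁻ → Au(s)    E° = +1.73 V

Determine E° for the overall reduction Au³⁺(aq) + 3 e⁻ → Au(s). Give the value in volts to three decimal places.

Standard free energies of sequential steps add: ΔG°₃ = ΔG°₁ + ΔG°₂, so n₃E°₃ = n₁E°₁ + n₂E°₂.
E°₃ = (2×+1.38 + 1×+1.73) / 3 = (+4.490) / 3 = +1.497 V.
E° values themselves are not directly additive — weighting by electron count is essential.

+1.497 V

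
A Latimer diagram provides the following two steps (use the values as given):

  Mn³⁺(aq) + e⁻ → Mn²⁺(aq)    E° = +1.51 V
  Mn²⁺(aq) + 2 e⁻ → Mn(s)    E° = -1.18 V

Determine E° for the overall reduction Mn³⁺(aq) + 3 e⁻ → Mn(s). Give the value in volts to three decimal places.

Adding the free-energy changes (−nFE°) of the two steps gives −n₃FE°₃ = −n₁FE°₁ − n₂FE°₂.
E°₃ = (1×+1.51 + 2×-1.18) / 3 = (-0.850) / 3 = -0.283 V.

-0.283 V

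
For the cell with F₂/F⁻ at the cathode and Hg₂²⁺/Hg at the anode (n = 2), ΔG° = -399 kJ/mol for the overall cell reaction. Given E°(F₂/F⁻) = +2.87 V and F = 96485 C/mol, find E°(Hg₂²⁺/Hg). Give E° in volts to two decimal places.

+0.80 V

E°cell = −ΔG°/(nF) = −(-399×10³)/((2)(96485)) = +2.068 V.
Since F₂/F⁻ is the cathode and Hg₂²⁺/Hg the anode, E°cell = E°(F₂/F⁻) − E°(Hg₂²⁺/Hg).
So E°(Hg₂²⁺/Hg) = E°(F₂/F⁻) − E°cell = (+2.87) − (+2.068) = +0.80 V.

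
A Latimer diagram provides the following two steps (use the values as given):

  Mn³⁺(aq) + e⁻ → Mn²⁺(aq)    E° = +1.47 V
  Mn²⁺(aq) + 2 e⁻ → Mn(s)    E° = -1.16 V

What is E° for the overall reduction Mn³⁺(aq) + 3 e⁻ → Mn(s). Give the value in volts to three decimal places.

Since ΔG° = −nFE° is additive over sequential reductions, n₃E°₃ = n₁E°₁ + n₂E°₂.
E°₃ = (1×+1.47 + 2×-1.16) / 3 = (-0.850) / 3 = -0.283 V.
E° values themselves are not directly additive — weighting by electron count is essential.

-0.283 V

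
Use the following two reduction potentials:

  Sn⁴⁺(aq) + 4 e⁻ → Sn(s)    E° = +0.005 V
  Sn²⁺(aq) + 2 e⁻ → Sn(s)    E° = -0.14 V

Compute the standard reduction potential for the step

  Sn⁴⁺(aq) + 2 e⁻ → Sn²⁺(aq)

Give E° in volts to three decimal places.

Sequential free energies add, so n₃E°₃ = n₁E°₁ + n₂E°₂.
With n₃ = 4, and the known step contributing 2×(-0.14) V, the unknown satisfies 2·E° = 4×(+0.005) − 2×(-0.14) = +0.300.
E° = +0.300 / 2 = +0.150 V.

+0.150 V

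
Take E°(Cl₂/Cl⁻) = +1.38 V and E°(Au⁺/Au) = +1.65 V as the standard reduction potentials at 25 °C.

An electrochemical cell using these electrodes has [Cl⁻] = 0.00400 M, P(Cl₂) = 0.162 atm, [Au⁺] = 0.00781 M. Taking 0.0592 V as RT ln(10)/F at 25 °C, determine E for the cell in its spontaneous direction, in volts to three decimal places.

+0.027 V

Au⁺/Au is the cathode (higher E°), Cl₂/Cl⁻ the anode: E°cell = +1.65 − (+1.38) = +0.27 V, n = 2.
Overall: 2 Au⁺(aq) + 2 Cl⁻(aq) → 2 Au(s) + Cl₂(g)
Q = P(Cl₂) / ([Au⁺]^2·[Cl⁻]^2); log Q = 8.220.
E = E° − (0.0592/n) log Q = +0.27 − (0.0592/2)(8.220) = +0.027 V.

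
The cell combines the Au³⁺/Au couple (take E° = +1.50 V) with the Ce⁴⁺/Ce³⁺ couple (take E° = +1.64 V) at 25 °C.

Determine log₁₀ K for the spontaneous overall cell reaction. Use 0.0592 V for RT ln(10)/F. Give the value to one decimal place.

Cathode: Ce⁴⁺/Ce³⁺; anode: Au³⁺/Au. E°cell = +0.14 V, n = 3.
log K = nE°cell / 0.0592 = (3)(+0.14) / 0.0592 = 7.1.

7.1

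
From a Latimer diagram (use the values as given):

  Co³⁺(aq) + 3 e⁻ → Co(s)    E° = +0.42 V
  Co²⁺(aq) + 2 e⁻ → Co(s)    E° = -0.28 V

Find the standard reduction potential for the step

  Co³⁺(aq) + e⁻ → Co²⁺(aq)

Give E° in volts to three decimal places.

+1.820 V

Sequential free energies add, so n₃E°₃ = n₁E°₁ + n₂E°₂.
With n₃ = 3, and the known step contributing 2×(-0.28) V, the unknown satisfies 1·E° = 3×(+0.42) − 2×(-0.28) = +1.820.
E° = +1.820 / 1 = +1.820 V.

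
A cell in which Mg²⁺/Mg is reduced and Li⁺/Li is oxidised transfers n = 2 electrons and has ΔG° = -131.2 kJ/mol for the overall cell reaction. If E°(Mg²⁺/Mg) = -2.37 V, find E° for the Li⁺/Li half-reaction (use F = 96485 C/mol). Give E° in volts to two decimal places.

-3.05 V

E°cell = −ΔG°/(nF) = −(-131.2×10³)/((2)(96485)) = +0.680 V.
Since Mg²⁺/Mg is the cathode and Li⁺/Li the anode, E°cell = E°(Mg²⁺/Mg) − E°(Li⁺/Li).
So E°(Li⁺/Li) = E°(Mg²⁺/Mg) − E°cell = (-2.37) − (+0.680) = -3.05 V.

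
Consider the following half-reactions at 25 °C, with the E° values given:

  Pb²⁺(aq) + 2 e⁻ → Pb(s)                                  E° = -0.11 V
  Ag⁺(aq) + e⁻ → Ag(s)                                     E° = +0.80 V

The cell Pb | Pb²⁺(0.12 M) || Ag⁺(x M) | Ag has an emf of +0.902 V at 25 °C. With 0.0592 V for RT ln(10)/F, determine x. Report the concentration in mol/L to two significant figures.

0.25 M

Ag⁺/Ag is the cathode, Pb²⁺/Pb the anode: E°cell = +0.91 V, n = 2.
Overall reaction: 2 Ag⁺(aq) + Pb(s) → 2 Ag(s) + Pb²⁺(aq); Q = [Pb²⁺]^1/[Ag⁺]^2.
From E = E° − (0.0592/n) log Q: log Q = (E° − E)·n/0.0592 = (+0.91 − (+0.902))·2/0.0592 = 0.2703.
So 2·log[Ag⁺] = 1·log(0.12) − log Q = -0.9208 − (0.2703) = -1.1911; log[Ag⁺] = -1.1911 / 2 = -0.5956; [Ag⁺] = 10^(-0.5956) ≈ 0.25 M.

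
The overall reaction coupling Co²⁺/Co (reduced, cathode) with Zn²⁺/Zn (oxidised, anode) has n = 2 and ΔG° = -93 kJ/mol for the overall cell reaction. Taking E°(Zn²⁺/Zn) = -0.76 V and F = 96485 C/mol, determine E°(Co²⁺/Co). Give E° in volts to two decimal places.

E°cell = −ΔG°/(nF) = −(-93×10³)/((2)(96485)) = +0.482 V.
Since Co²⁺/Co is the cathode and Zn²⁺/Zn the anode, E°cell = E°(Co²⁺/Co) − E°(Zn²⁺/Zn).
So E°(Co²⁺/Co) = E°cell + E°(Zn²⁺/Zn) = +0.482 + (-0.76) = -0.28 V.

-0.28 V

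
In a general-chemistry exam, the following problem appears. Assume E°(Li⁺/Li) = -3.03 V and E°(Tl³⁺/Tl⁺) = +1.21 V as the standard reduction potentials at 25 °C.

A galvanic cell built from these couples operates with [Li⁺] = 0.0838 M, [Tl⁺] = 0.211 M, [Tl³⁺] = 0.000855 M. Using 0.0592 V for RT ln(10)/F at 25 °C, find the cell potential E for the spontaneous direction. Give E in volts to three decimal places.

+4.233 V

Tl³⁺/Tl⁺ is the cathode (higher E°), Li⁺/Li the anode: E°cell = +1.21 − (-3.03) = +4.24 V, n = 2.
Overall: Tl³⁺(aq) + 2 Li(s) → Tl⁺(aq) + 2 Li⁺(aq)
Q = [Tl⁺]·[Li⁺]^2 / ([Tl³⁺]); log Q = 0.239.
E = E° − (0.0592/n) log Q = +4.24 − (0.0592/2)(0.239) = +4.233 V.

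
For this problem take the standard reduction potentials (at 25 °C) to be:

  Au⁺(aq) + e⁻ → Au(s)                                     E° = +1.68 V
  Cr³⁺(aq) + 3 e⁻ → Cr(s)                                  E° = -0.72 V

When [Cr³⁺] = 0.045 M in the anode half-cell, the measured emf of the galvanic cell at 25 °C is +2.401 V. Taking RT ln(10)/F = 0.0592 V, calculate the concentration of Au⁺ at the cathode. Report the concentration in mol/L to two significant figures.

Au⁺/Au is the cathode, Cr³⁺/Cr the anode: E°cell = +2.40 V, n = 3.
Overall reaction: 3 Au⁺(aq) + Cr(s) → 3 Au(s) + Cr³⁺(aq); Q = [Cr³⁺]^1/[Au⁺]^3.
From E = E° − (0.0592/n) log Q: log Q = (E° − E)·n/0.0592 = (+2.40 − (+2.401))·3/0.0592 = -0.0507.
So 3·log[Au⁺] = 1·log(0.045) − log Q = -1.3468 − (-0.0507) = -1.2961; log[Au⁺] = -1.2961 / 3 = -0.4320; [Au⁺] = 10^(-0.4320) ≈ 0.37 M.

0.37 M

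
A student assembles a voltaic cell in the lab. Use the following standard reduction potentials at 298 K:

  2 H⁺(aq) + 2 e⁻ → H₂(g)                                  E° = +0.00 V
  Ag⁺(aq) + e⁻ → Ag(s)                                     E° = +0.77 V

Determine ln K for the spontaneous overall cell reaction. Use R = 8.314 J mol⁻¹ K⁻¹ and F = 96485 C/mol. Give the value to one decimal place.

60.0

Cathode: Ag⁺/Ag; anode: H⁺/H₂. E°cell = (+0.77) − (+0.00) = +0.77 V, with n = 2.
ΔG° = −nFE° = −RT ln K, so ln K = nFE°/(RT) = (2)(96485)(+0.77) / ((8.314)(298)) = 59.973.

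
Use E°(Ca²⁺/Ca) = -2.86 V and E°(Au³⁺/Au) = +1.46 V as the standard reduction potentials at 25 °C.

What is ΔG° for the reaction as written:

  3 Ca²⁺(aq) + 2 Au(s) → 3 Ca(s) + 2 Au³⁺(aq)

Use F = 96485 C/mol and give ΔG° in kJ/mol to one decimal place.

+2500.9 kJ/mol

As written, Ca²⁺/Ca is reduced (cathode) and Au³⁺/Au is oxidised (anode), so E°cell = (-2.86) − (+1.46) = -4.32 V.
Balancing electrons gives n = 6.
ΔG° = −nFE° = −(6)(96485)(-4.32) = 2,500,891 J = +2500.9 kJ/mol.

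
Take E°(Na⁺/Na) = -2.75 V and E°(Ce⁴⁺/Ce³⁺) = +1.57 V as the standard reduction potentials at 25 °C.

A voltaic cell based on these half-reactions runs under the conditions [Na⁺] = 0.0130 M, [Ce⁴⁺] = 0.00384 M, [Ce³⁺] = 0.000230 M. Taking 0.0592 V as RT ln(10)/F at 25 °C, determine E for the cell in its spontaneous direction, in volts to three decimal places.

Ce⁴⁺/Ce³⁺ is the cathode (higher E°), Na⁺/Na the anode: E°cell = +1.57 − (-2.75) = +4.32 V, n = 1.
Overall: Ce⁴⁺(aq) + Na(s) → Ce³⁺(aq) + Na⁺(aq)
Q = [Ce³⁺]·[Na⁺] / ([Ce⁴⁺]); log Q = -3.109.
E = E° − (0.0592/n) log Q = +4.32 − (0.0592/1)(-3.109) = +4.504 V.

+4.504 V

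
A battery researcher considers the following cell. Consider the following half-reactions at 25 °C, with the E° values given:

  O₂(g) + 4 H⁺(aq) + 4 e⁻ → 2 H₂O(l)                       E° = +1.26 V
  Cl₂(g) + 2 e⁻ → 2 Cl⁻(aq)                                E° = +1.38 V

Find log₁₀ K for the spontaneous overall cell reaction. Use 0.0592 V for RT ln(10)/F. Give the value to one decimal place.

8.1

Cathode: Cl₂/Cl⁻; anode: O₂/H₂O. E°cell = +0.12 V, n = 4.
log K = nE°cell / 0.0592 = (4)(+0.12) / 0.0592 = 8.1.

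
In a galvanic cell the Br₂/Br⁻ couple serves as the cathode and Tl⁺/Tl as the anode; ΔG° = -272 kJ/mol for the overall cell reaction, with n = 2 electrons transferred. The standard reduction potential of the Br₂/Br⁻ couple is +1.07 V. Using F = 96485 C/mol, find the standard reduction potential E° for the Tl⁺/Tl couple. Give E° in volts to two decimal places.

E°cell = −ΔG°/(nF) = −(-272×10³)/((2)(96485)) = +1.410 V.
Since Br₂/Br⁻ is the cathode and Tl⁺/Tl the anode, E°cell = E°(Br₂/Br⁻) − E°(Tl⁺/Tl).
So E°(Tl⁺/Tl) = E°(Br₂/Br⁻) − E°cell = (+1.07) − (+1.410) = -0.34 V.

-0.34 V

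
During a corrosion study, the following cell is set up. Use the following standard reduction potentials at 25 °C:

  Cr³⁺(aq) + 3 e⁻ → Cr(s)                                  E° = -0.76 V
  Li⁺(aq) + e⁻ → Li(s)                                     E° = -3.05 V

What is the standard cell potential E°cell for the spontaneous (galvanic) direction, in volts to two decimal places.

+2.29 V

The Cr³⁺/Cr couple has the higher reduction potential, so it is the cathode; Li⁺/Li is oxidised at the anode.
E°cell = E°(cathode) − E°(anode) = (-0.76) − (-3.05) = +2.29 V.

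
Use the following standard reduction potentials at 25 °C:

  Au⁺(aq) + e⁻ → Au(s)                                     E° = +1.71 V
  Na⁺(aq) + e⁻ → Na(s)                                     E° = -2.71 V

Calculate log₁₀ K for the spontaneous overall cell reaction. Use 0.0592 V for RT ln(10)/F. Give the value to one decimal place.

Cathode: Au⁺/Au; anode: Na⁺/Na. E°cell = +4.42 V, n = 1.
log K = nE°cell / 0.0592 = (1)(+4.42) / 0.0592 = 74.7.

74.7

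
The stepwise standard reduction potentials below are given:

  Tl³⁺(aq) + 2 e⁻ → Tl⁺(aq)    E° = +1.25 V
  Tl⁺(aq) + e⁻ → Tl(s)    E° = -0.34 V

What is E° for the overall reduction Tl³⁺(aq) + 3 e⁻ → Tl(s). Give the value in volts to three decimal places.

+0.720 V

Since ΔG° = −nFE° is additive over sequential reductions, n₃E°₃ = n₁E°₁ + n₂E°₂.
E°₃ = (2×+1.25 + 1×-0.34) / 3 = (+2.160) / 3 = +0.720 V.
Simply averaging or adding the two E° values would be wrong; the electron-weighted sum is required.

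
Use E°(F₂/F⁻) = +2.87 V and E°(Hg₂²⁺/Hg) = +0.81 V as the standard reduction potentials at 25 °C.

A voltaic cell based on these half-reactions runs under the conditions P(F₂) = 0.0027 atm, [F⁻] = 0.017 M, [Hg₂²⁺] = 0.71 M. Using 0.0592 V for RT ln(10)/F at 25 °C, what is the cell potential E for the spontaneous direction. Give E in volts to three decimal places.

F₂/F⁻ is the cathode (higher E°), Hg₂²⁺/Hg the anode: E°cell = +2.87 − (+0.81) = +2.06 V, n = 2.
Overall: F₂(g) + 2 Hg(l) → 2 F⁻(aq) + Hg₂²⁺(aq)
Q = [F⁻]^2·[Hg₂²⁺] / (P(F₂)); log Q = -1.119.
E = E° − (0.0592/n) log Q = +2.06 − (0.0592/2)(-1.119) = +2.093 V.

+2.093 V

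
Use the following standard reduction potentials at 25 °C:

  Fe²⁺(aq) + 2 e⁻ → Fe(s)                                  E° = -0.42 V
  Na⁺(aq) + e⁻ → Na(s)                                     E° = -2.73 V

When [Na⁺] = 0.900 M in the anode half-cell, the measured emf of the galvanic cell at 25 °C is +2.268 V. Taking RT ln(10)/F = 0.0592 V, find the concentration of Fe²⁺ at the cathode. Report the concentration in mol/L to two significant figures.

Fe²⁺/Fe is the cathode, Na⁺/Na the anode: E°cell = +2.31 V, n = 2.
Overall reaction: Fe²⁺(aq) + 2 Na(s) → Fe(s) + 2 Na⁺(aq); Q = [Na⁺]^2/[Fe²⁺]^1.
From E = E° − (0.0592/n) log Q: log Q = (E° − E)·n/0.0592 = (+2.31 − (+2.268))·2/0.0592 = 1.4189.
So 1·log[Fe²⁺] = 2·log(0.9) − log Q = -0.0915 − (1.4189) = -1.5104; [Fe²⁺] = 10^(-1.5104) ≈ 0.031 M.

0.031 M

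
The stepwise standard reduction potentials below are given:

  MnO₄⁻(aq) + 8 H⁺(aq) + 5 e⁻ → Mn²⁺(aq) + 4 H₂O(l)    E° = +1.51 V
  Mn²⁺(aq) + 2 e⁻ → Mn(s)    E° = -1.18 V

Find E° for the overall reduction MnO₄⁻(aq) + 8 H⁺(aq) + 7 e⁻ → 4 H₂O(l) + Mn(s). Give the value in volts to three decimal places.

+0.741 V

Adding the free-energy changes (−nFE°) of the two steps gives −n₃FE°₃ = −n₁FE°₁ − n₂FE°₂.
E°₃ = (5×+1.51 + 2×-1.18) / 7 = (+5.190) / 7 = +0.741 V.
Simply averaging or adding the two E° values would be wrong; the electron-weighted sum is required.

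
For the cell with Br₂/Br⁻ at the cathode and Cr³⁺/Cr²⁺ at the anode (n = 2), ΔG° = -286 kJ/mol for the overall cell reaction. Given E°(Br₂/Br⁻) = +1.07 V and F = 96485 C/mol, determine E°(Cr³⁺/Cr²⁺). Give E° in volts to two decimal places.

E°cell = −ΔG°/(nF) = −(-286×10³)/((2)(96485)) = +1.482 V.
Since Br₂/Br⁻ is the cathode and Cr³⁺/Cr²⁺ the anode, E°cell = E°(Br₂/Br⁻) − E°(Cr³⁺/Cr²⁺).
So E°(Cr³⁺/Cr²⁺) = E°(Br₂/Br⁻) − E°cell = (+1.07) − (+1.482) = -0.41 V.

-0.41 V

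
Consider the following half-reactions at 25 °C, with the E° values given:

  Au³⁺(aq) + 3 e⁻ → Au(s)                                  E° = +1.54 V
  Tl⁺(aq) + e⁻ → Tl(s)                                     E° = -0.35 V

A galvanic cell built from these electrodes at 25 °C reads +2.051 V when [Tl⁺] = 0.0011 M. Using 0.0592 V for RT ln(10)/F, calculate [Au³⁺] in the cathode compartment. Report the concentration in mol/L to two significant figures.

Au³⁺/Au is the cathode, Tl⁺/Tl the anode: E°cell = +1.89 V, n = 3.
Overall reaction: Au³⁺(aq) + 3 Tl(s) → Au(s) + 3 Tl⁺(aq); Q = [Tl⁺]^3/[Au³⁺]^1.
From E = E° − (0.0592/n) log Q: log Q = (E° − E)·n/0.0592 = (+1.89 − (+2.051))·3/0.0592 = -8.1588.
So 1·log[Au³⁺] = 3·log(0.0011) − log Q = -8.8758 − (-8.1588) = -0.7170; [Au³⁺] = 10^(-0.7170) ≈ 0.19 M.

0.19 M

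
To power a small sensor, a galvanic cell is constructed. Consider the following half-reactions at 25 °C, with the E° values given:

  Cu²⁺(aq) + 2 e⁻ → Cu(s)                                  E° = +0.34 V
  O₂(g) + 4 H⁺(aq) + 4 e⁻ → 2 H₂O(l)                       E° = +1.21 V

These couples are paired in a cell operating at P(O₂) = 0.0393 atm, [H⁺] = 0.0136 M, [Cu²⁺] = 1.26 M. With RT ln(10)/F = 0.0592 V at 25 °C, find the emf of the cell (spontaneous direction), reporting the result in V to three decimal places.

+0.736 V

O₂/H₂O is the cathode (higher E°), Cu²⁺/Cu the anode: E°cell = +1.21 − (+0.34) = +0.87 V, n = 4.
Overall: O₂(g) + 4 H⁺(aq) + 2 Cu(s) → 2 H₂O(l) + 2 Cu²⁺(aq)
Q = [Cu²⁺]^2 / (P(O₂)·[H⁺]^4); log Q = 9.072.
E = E° − (0.0592/n) log Q = +0.87 − (0.0592/4)(9.072) = +0.736 V.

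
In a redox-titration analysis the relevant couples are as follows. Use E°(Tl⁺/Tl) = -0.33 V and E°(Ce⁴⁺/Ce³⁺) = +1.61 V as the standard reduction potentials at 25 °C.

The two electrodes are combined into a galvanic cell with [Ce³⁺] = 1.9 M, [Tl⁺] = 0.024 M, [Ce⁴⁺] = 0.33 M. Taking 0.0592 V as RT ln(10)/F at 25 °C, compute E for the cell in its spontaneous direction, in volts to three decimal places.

Ce⁴⁺/Ce³⁺ is the cathode (higher E°), Tl⁺/Tl the anode: E°cell = +1.61 − (-0.33) = +1.94 V, n = 1.
Overall: Ce⁴⁺(aq) + Tl(s) → Ce³⁺(aq) + Tl⁺(aq)
Q = [Ce³⁺]·[Tl⁺] / ([Ce⁴⁺]); log Q = -0.860.
E = E° − (0.0592/n) log Q = +1.94 − (0.0592/1)(-0.860) = +1.991 V.

+1.991 V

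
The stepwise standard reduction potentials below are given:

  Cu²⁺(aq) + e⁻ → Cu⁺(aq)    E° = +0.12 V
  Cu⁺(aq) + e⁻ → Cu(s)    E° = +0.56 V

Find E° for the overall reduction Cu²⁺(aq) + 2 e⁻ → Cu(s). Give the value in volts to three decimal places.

+0.340 V

Since ΔG° = −nFE° is additive over sequential reductions, n₃E°₃ = n₁E°₁ + n₂E°₂.
E°₃ = (1×+0.12 + 1×+0.56) / 2 = (+0.680) / 2 = +0.340 V.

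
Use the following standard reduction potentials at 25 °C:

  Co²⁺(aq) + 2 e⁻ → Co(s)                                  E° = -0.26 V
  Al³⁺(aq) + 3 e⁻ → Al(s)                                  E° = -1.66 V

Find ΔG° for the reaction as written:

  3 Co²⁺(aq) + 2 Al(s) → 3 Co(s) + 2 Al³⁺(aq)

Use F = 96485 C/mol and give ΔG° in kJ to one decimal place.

As written, Co²⁺/Co is reduced (cathode) and Al³⁺/Al is oxidised (anode), so E°cell = (-0.26) − (-1.66) = +1.40 V.
Balancing electrons gives n = 6.
ΔG° = −nFE° = −(6)(96485)(+1.40) = -810,474 J = -810.5 kJ.

-810.5 kJ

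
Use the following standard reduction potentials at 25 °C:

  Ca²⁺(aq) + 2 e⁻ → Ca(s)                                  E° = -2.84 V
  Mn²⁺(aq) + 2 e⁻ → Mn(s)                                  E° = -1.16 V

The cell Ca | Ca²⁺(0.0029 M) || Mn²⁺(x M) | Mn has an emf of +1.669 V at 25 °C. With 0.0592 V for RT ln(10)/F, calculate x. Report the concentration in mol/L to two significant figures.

Mn²⁺/Mn is the cathode, Ca²⁺/Ca the anode: E°cell = +1.68 V, n = 2.
Overall reaction: Mn²⁺(aq) + Ca(s) → Mn(s) + Ca²⁺(aq); Q = [Ca²⁺]^1/[Mn²⁺]^1.
From E = E° − (0.0592/n) log Q: log Q = (E° − E)·n/0.0592 = (+1.68 − (+1.669))·2/0.0592 = 0.3716.
So 1·log[Mn²⁺] = 1·log(0.0029) − log Q = -2.5376 − (0.3716) = -2.9092; [Mn²⁺] = 10^(-2.9092) ≈ 0.0012 M.

0.0012 M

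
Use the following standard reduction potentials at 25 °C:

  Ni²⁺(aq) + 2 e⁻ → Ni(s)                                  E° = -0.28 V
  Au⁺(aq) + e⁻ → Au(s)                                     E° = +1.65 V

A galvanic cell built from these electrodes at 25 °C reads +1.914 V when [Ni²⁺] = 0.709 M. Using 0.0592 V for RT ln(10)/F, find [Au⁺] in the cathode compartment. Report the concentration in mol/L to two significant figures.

Au⁺/Au is the cathode, Ni²⁺/Ni the anode: E°cell = +1.93 V, n = 2.
Overall reaction: 2 Au⁺(aq) + Ni(s) → 2 Au(s) + Ni²⁺(aq); Q = [Ni²⁺]^1/[Au⁺]^2.
From E = E° − (0.0592/n) log Q: log Q = (E° − E)·n/0.0592 = (+1.93 − (+1.914))·2/0.0592 = 0.5405.
So 2·log[Au⁺] = 1·log(0.709) − log Q = -0.1494 − (0.5405) = -0.6899; log[Au⁺] = -0.6899 / 2 = -0.3449; [Au⁺] = 10^(-0.3449) ≈ 0.45 M.

0.45 M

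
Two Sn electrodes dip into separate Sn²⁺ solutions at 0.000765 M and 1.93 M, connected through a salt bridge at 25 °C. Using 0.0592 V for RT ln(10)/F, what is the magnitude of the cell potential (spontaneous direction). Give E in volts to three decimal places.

For a concentration cell E°cell = 0. The 1.93 M side is the cathode (reduction is favoured where [Sn²⁺] is higher).
With n = 2, E = −(0.0592/2) log([Sn²⁺]ₐₙ/[Sn²⁺]꜀ₐₜ) = −(0.0592/2) log(0.000765/1.93) = −(0.0592/2)(-3.402) = +0.101 V.

+0.101 V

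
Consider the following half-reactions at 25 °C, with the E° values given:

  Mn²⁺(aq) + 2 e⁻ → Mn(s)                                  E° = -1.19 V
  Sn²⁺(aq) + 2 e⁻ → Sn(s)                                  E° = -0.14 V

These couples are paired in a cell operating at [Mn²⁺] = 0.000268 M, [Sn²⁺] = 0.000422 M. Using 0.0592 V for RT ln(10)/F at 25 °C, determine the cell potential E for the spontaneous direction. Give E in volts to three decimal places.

Sn²⁺/Sn is the cathode (higher E°), Mn²⁺/Mn the anode: E°cell = -0.14 − (-1.19) = +1.05 V, n = 2.
Overall: Sn²⁺(aq) + Mn(s) → Sn(s) + Mn²⁺(aq)
Q = [Mn²⁺] / ([Sn²⁺]); log Q = -0.197.
E = E° − (0.0592/n) log Q = +1.05 − (0.0592/2)(-0.197) = +1.056 V.

+1.056 V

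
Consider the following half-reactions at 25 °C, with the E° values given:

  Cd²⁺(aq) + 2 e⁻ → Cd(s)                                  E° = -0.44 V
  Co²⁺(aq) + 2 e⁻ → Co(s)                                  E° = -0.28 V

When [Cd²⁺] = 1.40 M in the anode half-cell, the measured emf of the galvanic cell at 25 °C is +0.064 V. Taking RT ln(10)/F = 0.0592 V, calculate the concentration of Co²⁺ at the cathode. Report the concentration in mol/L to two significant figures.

Co²⁺/Co is the cathode, Cd²⁺/Cd the anode: E°cell = +0.16 V, n = 2.
Overall reaction: Co²⁺(aq) + Cd(s) → Co(s) + Cd²⁺(aq); Q = [Cd²⁺]^1/[Co²⁺]^1.
From E = E° − (0.0592/n) log Q: log Q = (E° − E)·n/0.0592 = (+0.16 − (+0.064))·2/0.0592 = 3.2432.
So 1·log[Co²⁺] = 1·log(1.4) − log Q = 0.1461 − (3.2432) = -3.0971; [Co²⁺] = 10^(-3.0971) ≈ 0.00080 M.

0.00080 M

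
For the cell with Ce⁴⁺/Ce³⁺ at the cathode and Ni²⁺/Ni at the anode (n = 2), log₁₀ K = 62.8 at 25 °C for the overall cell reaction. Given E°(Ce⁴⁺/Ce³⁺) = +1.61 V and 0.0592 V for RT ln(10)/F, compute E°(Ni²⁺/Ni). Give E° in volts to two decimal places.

E°cell = (0.0592/n)·log K = (0.0592/2)(62.8) = +1.859 V.
Since Ce⁴⁺/Ce³⁺ is the cathode and Ni²⁺/Ni the anode, E°cell = E°(Ce⁴⁺/Ce³⁺) − E°(Ni²⁺/Ni).
So E°(Ni²⁺/Ni) = E°(Ce⁴⁺/Ce³⁺) − E°cell = (+1.61) − (+1.859) = -0.25 V.

-0.25 V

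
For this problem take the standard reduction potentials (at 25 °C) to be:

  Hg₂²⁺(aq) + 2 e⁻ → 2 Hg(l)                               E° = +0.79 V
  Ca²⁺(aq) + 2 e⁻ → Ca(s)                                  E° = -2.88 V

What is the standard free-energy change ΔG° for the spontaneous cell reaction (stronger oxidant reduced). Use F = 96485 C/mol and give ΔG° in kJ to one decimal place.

-708.2 kJ

Hg₂²⁺/Hg (E° = +0.79 V) is the cathode; Ca²⁺/Ca (E° = -2.88 V) is the anode, so E°cell = +3.67 V.
Balancing electrons gives n = 2 (lcm of 2 and 2).
ΔG° = −nFE° = −(2)(96485)(+3.67) = -708,200 J = -708.2 kJ.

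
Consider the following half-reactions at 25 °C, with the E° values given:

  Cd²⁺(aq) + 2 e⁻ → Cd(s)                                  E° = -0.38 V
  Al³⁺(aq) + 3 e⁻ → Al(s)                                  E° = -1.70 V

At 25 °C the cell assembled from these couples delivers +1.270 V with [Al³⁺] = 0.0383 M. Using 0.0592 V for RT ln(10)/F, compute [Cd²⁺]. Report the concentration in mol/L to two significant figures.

Cd²⁺/Cd is the cathode, Al³⁺/Al the anode: E°cell = +1.32 V, n = 6.
Overall reaction: 3 Cd²⁺(aq) + 2 Al(s) → 3 Cd(s) + 2 Al³⁺(aq); Q = [Al³⁺]^2/[Cd²⁺]^3.
From E = E° − (0.0592/n) log Q: log Q = (E° − E)·n/0.0592 = (+1.32 − (+1.270))·6/0.0592 = 5.0676.
So 3·log[Cd²⁺] = 2·log(0.0383) − log Q = -2.8336 − (5.0676) = -7.9012; log[Cd²⁺] = -7.9012 / 3 = -2.6337; [Cd²⁺] = 10^(-2.6337) ≈ 0.0023 M.

0.0023 M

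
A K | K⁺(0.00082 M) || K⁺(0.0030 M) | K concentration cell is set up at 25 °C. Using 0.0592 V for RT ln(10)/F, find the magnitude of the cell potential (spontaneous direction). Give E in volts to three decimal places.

For a concentration cell E°cell = 0. The 0.0030 M side is the cathode (reduction is favoured where [K⁺] is higher).
With n = 1, E = −(0.0592/1) log([K⁺]ₐₙ/[K⁺]꜀ₐₜ) = −(0.0592/1) log(0.00082/0.003) = −(0.0592/1)(-0.563) = +0.033 V.

+0.033 V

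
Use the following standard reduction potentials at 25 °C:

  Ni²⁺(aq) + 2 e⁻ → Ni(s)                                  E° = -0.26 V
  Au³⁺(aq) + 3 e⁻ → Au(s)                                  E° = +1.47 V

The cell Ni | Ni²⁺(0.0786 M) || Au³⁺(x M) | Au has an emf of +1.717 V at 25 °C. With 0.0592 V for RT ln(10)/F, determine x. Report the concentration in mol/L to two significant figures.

0.0048 M

Au³⁺/Au is the cathode, Ni²⁺/Ni the anode: E°cell = +1.73 V, n = 6.
Overall reaction: 2 Au³⁺(aq) + 3 Ni(s) → 2 Au(s) + 3 Ni²⁺(aq); Q = [Ni²⁺]^3/[Au³⁺]^2.
From E = E° − (0.0592/n) log Q: log Q = (E° − E)·n/0.0592 = (+1.73 − (+1.717))·6/0.0592 = 1.3176.
So 2·log[Au³⁺] = 3·log(0.0786) − log Q = -3.3137 − (1.3176) = -4.6313; log[Au³⁺] = -4.6313 / 2 = -2.3157; [Au³⁺] = 10^(-2.3157) ≈ 0.0048 M.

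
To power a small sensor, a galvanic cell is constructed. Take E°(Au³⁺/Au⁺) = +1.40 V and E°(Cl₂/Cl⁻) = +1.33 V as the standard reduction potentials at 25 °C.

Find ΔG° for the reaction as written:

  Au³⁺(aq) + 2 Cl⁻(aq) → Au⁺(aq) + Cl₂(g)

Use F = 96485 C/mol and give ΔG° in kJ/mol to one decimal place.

As written, Au³⁺/Au⁺ is reduced (cathode) and Cl₂/Cl⁻ is oxidised (anode), so E°cell = (+1.40) − (+1.33) = +0.07 V.
Balancing electrons gives n = 2.
ΔG° = −nFE° = −(2)(96485)(+0.07) = -13,508 J = -13.5 kJ/mol.

-13.5 kJ/mol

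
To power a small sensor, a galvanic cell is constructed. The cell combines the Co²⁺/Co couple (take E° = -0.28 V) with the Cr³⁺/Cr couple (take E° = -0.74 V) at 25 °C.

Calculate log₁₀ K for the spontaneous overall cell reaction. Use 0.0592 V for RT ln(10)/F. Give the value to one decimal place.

Cathode: Co²⁺/Co; anode: Cr³⁺/Cr. E°cell = +0.46 V, n = 6.
log K = nE°cell / 0.0592 = (6)(+0.46) / 0.0592 = 46.6.

46.6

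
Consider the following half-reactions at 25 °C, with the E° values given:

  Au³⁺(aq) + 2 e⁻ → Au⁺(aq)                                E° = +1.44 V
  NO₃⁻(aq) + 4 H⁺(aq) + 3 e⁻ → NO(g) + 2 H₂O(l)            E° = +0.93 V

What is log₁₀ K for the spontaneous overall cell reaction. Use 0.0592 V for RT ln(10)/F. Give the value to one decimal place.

Cathode: Au³⁺/Au⁺; anode: NO₃⁻/NO. E°cell = +0.51 V, n = 6.
log K = nE°cell / 0.0592 = (6)(+0.51) / 0.0592 = 51.7.

51.7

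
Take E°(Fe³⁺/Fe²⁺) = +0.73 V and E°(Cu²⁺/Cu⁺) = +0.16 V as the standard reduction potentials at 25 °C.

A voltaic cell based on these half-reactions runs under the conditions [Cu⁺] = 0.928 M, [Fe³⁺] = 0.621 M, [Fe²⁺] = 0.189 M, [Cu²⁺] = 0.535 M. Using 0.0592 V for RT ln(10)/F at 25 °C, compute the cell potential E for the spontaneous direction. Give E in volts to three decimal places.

Fe³⁺/Fe²⁺ is the cathode (higher E°), Cu²⁺/Cu⁺ the anode: E°cell = +0.73 − (+0.16) = +0.57 V, n = 1.
Overall: Fe³⁺(aq) + Cu⁺(aq) → Fe²⁺(aq) + Cu²⁺(aq)
Q = [Fe²⁺]·[Cu²⁺] / ([Fe³⁺]·[Cu⁺]); log Q = -0.756.
E = E° − (0.0592/n) log Q = +0.57 − (0.0592/1)(-0.756) = +0.615 V.

+0.615 V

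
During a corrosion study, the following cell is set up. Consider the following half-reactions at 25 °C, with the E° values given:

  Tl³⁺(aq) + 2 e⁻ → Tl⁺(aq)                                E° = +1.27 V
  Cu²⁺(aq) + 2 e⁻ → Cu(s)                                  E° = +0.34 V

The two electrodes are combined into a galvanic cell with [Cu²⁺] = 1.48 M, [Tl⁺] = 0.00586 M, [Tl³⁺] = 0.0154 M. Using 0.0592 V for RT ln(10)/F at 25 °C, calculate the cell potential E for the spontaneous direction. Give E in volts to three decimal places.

+0.937 V

Tl³⁺/Tl⁺ is the cathode (higher E°), Cu²⁺/Cu the anode: E°cell = +1.27 − (+0.34) = +0.93 V, n = 2.
Overall: Tl³⁺(aq) + Cu(s) → Tl⁺(aq) + Cu²⁺(aq)
Q = [Tl⁺]·[Cu²⁺] / ([Tl³⁺]); log Q = -0.249.
E = E° − (0.0592/n) log Q = +0.93 − (0.0592/2)(-0.249) = +0.937 V.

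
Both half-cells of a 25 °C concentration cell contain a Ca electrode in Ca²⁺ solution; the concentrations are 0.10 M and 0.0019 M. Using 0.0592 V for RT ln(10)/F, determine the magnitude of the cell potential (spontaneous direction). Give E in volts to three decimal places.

For a concentration cell E°cell = 0. The 0.10 M side is the cathode (reduction is favoured where [Ca²⁺] is higher).
With n = 2, E = −(0.0592/2) log([Ca²⁺]ₐₙ/[Ca²⁺]꜀ₐₜ) = −(0.0592/2) log(0.0019/0.1) = −(0.0592/2)(-1.721) = +0.051 V.

+0.051 V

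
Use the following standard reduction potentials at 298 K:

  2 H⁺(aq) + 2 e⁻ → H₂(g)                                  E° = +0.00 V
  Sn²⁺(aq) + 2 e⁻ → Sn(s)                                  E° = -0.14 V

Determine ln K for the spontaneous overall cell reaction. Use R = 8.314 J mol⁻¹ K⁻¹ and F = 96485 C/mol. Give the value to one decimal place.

10.9

Cathode: H⁺/H₂; anode: Sn²⁺/Sn. E°cell = (+0.00) − (-0.14) = +0.14 V, with n = 2.
ΔG° = −nFE° = −RT ln K, so ln K = nFE°/(RT) = (2)(96485)(+0.14) / ((8.314)(298)) = 10.904.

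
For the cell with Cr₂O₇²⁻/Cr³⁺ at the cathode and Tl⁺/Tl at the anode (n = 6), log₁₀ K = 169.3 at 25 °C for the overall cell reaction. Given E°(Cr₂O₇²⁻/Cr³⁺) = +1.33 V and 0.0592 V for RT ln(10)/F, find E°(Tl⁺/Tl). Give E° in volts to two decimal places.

E°cell = (0.0592/n)·log K = (0.0592/6)(169.3) = +1.670 V.
Since Cr₂O₇²⁻/Cr³⁺ is the cathode and Tl⁺/Tl the anode, E°cell = E°(Cr₂O₇²⁻/Cr³⁺) − E°(Tl⁺/Tl).
So E°(Tl⁺/Tl) = E°(Cr₂O₇²⁻/Cr³⁺) − E°cell = (+1.33) − (+1.670) = -0.34 V.

-0.34 V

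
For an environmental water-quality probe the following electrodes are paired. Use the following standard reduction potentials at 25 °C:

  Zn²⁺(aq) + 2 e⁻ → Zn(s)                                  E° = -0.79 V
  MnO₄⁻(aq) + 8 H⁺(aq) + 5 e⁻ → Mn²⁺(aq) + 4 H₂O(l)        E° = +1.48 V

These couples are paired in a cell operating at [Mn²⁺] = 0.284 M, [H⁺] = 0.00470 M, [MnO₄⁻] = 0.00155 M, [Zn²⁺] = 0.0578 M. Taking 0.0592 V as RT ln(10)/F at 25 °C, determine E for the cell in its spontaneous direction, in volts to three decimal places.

+2.059 V

MnO₄⁻/Mn²⁺ is the cathode (higher E°), Zn²⁺/Zn the anode: E°cell = +1.48 − (-0.79) = +2.27 V, n = 10.
Overall: 2 MnO₄⁻(aq) + 16 H⁺(aq) + 5 Zn(s) → 2 Mn²⁺(aq) + 8 H₂O(l) + 5 Zn²⁺(aq)
Q = [Mn²⁺]^2·[Zn²⁺]^5 / ([MnO₄⁻]^2·[H⁺]^16); log Q = 35.582.
E = E° − (0.0592/n) log Q = +2.27 − (0.0592/10)(35.582) = +2.059 V.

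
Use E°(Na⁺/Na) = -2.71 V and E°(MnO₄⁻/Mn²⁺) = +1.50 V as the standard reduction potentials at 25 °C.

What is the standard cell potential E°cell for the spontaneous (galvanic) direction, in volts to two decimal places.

The MnO₄⁻/Mn²⁺ couple has the higher reduction potential, so it is the cathode; Na⁺/Na is oxidised at the anode.
E°cell = E°(cathode) − E°(anode) = (+1.50) − (-2.71) = +4.21 V.

+4.21 V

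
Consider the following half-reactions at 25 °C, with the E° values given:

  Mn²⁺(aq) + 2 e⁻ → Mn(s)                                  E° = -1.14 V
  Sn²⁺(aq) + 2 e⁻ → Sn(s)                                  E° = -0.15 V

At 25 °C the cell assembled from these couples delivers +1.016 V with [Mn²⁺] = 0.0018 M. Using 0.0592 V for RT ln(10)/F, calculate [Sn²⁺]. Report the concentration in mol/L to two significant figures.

Sn²⁺/Sn is the cathode, Mn²⁺/Mn the anode: E°cell = +0.99 V, n = 2.
Overall reaction: Sn²⁺(aq) + Mn(s) → Sn(s) + Mn²⁺(aq); Q = [Mn²⁺]^1/[Sn²⁺]^1.
From E = E° − (0.0592/n) log Q: log Q = (E° − E)·n/0.0592 = (+0.99 − (+1.016))·2/0.0592 = -0.8784.
So 1·log[Sn²⁺] = 1·log(0.0018) − log Q = -2.7447 − (-0.8784) = -1.8663; [Sn²⁺] = 10^(-1.8663) ≈ 0.014 M.

0.014 M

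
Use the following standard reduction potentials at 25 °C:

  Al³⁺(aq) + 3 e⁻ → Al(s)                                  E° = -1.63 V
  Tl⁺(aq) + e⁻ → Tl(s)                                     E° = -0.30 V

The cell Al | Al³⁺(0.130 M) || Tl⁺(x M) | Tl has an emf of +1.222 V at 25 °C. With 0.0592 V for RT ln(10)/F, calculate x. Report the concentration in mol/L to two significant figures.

Tl⁺/Tl is the cathode, Al³⁺/Al the anode: E°cell = +1.33 V, n = 3.
Overall reaction: 3 Tl⁺(aq) + Al(s) → 3 Tl(s) + Al³⁺(aq); Q = [Al³⁺]^1/[Tl⁺]^3.
From E = E° − (0.0592/n) log Q: log Q = (E° − E)·n/0.0592 = (+1.33 − (+1.222))·3/0.0592 = 5.4730.
So 3·log[Tl⁺] = 1·log(0.13) − log Q = -0.8861 − (5.4730) = -6.3591; log[Tl⁺] = -6.3591 / 3 = -2.1197; [Tl⁺] = 10^(-2.1197) ≈ 0.0076 M.

0.0076 M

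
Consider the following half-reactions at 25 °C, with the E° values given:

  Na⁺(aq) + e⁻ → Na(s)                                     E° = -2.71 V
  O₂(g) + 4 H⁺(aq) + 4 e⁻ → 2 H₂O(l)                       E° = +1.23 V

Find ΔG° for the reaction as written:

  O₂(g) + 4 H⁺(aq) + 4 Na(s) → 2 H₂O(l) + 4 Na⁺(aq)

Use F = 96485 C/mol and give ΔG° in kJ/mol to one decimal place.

As written, O₂/H₂O is reduced (cathode) and Na⁺/Na is oxidised (anode), so E°cell = (+1.23) − (-2.71) = +3.94 V.
Balancing electrons gives n = 4.
ΔG° = −nFE° = −(4)(96485)(+3.94) = -1,520,604 J = -1520.6 kJ/mol.

-1520.6 kJ/mol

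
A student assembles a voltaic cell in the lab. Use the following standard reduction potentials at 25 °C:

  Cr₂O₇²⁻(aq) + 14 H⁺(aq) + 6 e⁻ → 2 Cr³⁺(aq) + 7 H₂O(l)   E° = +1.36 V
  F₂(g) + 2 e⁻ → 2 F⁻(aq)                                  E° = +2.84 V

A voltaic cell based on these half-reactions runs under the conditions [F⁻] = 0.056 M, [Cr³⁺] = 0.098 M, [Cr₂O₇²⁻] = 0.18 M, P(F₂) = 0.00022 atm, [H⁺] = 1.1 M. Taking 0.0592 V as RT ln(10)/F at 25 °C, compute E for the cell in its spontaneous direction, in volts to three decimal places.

+1.428 V

F₂/F⁻ is the cathode (higher E°), Cr₂O₇²⁻/Cr³⁺ the anode: E°cell = +2.84 − (+1.36) = +1.48 V, n = 6.
Overall: 3 F₂(g) + 2 Cr³⁺(aq) + 7 H₂O(l) → 6 F⁻(aq) + Cr₂O₇²⁻(aq) + 14 H⁺(aq)
Q = [F⁻]^6·[Cr₂O₇²⁻]·[H⁺]^14 / (P(F₂)^3·[Cr³⁺]^2); log Q = 5.314.
E = E° − (0.0592/n) log Q = +1.48 − (0.0592/6)(5.314) = +1.428 V.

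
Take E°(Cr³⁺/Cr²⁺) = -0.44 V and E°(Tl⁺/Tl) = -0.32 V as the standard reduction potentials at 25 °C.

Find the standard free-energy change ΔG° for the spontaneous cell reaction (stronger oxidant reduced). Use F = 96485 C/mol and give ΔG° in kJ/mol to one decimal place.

-11.6 kJ/mol

Tl⁺/Tl (E° = -0.32 V) is the cathode; Cr³⁺/Cr²⁺ (E° = -0.44 V) is the anode, so E°cell = +0.12 V.
Balancing electrons gives n = 1 (lcm of 1 and 1).
ΔG° = −nFE° = −(1)(96485)(+0.12) = -11,578 J = -11.6 kJ/mol.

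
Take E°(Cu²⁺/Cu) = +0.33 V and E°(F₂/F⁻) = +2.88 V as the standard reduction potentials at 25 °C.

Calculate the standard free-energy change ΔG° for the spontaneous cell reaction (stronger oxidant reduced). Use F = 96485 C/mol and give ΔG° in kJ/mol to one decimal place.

-492.1 kJ/mol

F₂/F⁻ (E° = +2.88 V) is the cathode; Cu²⁺/Cu (E° = +0.33 V) is the anode, so E°cell = +2.55 V.
Balancing electrons gives n = 2 (lcm of 2 and 2).
ΔG° = −nFE° = −(2)(96485)(+2.55) = -492,073 J = -492.1 kJ/mol.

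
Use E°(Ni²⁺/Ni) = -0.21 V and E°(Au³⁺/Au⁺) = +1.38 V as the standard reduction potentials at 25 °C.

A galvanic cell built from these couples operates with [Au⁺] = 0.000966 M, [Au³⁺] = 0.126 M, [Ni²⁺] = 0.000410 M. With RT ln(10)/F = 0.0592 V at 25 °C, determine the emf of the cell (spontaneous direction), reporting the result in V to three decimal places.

Au³⁺/Au⁺ is the cathode (higher E°), Ni²⁺/Ni the anode: E°cell = +1.38 − (-0.21) = +1.59 V, n = 2.
Overall: Au³⁺(aq) + Ni(s) → Au⁺(aq) + Ni²⁺(aq)
Q = [Au⁺]·[Ni²⁺] / ([Au³⁺]); log Q = -5.503.
E = E° − (0.0592/n) log Q = +1.59 − (0.0592/2)(-5.503) = +1.753 V.

+1.753 V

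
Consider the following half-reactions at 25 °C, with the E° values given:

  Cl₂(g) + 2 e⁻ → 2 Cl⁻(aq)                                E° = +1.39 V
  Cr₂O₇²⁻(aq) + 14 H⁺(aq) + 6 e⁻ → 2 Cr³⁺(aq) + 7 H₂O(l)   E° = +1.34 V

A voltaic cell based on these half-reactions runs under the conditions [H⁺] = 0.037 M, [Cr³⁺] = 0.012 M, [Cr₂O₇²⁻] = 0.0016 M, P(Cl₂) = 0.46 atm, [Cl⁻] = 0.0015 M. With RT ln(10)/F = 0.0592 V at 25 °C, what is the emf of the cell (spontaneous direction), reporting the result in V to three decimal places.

+0.395 V

Cl₂/Cl⁻ is the cathode (higher E°), Cr₂O₇²⁻/Cr³⁺ the anode: E°cell = +1.39 − (+1.34) = +0.05 V, n = 6.
Overall: 3 Cl₂(g) + 2 Cr³⁺(aq) + 7 H₂O(l) → 6 Cl⁻(aq) + Cr₂O₇²⁻(aq) + 14 H⁺(aq)
Q = [Cl⁻]^6·[Cr₂O₇²⁻]·[H⁺]^14 / (P(Cl₂)^3·[Cr³⁺]^2); log Q = -34.931.
E = E° − (0.0592/n) log Q = +0.05 − (0.0592/6)(-34.931) = +0.395 V.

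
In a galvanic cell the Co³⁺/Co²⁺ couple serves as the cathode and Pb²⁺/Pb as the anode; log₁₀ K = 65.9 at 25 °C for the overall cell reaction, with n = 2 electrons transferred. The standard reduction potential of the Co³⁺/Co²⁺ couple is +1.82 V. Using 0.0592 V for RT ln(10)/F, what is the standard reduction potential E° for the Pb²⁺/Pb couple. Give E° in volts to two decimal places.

-0.13 V

E°cell = (0.0592/n)·log K = (0.0592/2)(65.9) = +1.951 V.
Since Co³⁺/Co²⁺ is the cathode and Pb²⁺/Pb the anode, E°cell = E°(Co³⁺/Co²⁺) − E°(Pb²⁺/Pb).
So E°(Pb²⁺/Pb) = E°(Co³⁺/Co²⁺) − E°cell = (+1.82) − (+1.951) = -0.13 V.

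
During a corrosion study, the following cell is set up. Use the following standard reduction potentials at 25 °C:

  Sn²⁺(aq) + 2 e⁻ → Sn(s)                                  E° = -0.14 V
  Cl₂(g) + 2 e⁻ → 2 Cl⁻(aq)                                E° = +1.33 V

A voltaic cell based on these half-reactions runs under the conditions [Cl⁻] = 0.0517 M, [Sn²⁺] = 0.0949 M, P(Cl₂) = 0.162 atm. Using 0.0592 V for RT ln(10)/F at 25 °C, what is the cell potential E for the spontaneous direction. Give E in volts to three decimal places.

+1.553 V

Cl₂/Cl⁻ is the cathode (higher E°), Sn²⁺/Sn the anode: E°cell = +1.33 − (-0.14) = +1.47 V, n = 2.
Overall: Cl₂(g) + Sn(s) → 2 Cl⁻(aq) + Sn²⁺(aq)
Q = [Cl⁻]^2·[Sn²⁺] / (P(Cl₂)); log Q = -2.805.
E = E° − (0.0592/n) log Q = +1.47 − (0.0592/2)(-2.805) = +1.553 V.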